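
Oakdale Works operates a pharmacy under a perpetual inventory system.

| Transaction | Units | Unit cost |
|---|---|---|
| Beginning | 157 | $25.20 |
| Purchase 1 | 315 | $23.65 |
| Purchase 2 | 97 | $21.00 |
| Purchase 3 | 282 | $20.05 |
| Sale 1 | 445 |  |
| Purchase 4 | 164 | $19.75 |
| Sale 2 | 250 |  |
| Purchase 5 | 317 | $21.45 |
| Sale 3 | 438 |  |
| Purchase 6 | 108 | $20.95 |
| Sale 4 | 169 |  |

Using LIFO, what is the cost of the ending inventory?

Ending inventory = $3,477.60

Sale 1 (445) [LIFO — newest first]: 282 @ $20.05 + 97 @ $21.00 + 66 @ $23.65 = $9,252.00
Sale 2 (250) [LIFO — newest first]: 164 @ $19.75 + 86 @ $23.65 = $5,272.90
Sale 3 (438) [LIFO — newest first]: 317 @ $21.45 + 121 @ $23.65 = $9,661.30
Sale 4 (169) [LIFO — newest first]: 108 @ $20.95 + 42 @ $23.65 + 19 @ $25.20 = $3,734.70
Total COGS = $9,252.00 + $5,272.90 + $9,661.30 + $3,734.70 = $27,920.90
Ending inventory: 138 @ $25.20 = $3,477.60
Check: goods available $31,398.50 = COGS $27,920.90 + ending $3,477.60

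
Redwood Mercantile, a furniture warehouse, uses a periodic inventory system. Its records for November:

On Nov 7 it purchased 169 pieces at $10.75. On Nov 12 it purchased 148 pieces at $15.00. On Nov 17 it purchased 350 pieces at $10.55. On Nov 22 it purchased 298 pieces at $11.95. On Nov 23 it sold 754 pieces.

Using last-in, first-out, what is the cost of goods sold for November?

COGS = $8,843.60

Nov 23, 754 sold [LIFO — newest first]: 298 @ $11.95 + 350 @ $10.55 + 106 @ $15.00 = $8,843.60
Ending inventory: 169 @ $10.75 + 42 @ $15.00 = $2,446.75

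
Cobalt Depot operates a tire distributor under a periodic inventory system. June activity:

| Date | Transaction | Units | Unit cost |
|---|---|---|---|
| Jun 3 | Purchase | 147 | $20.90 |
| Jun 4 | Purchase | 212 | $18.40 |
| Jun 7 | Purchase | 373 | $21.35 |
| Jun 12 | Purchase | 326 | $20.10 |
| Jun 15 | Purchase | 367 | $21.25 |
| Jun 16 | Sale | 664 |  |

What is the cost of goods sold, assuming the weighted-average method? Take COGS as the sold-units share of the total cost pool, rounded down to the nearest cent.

Jun 16, sell 664: 664/1425 × $29,288.00 → $13,647.18
Ending inventory (cost pool remaining) = $15,640.82

COGS = $13,647.18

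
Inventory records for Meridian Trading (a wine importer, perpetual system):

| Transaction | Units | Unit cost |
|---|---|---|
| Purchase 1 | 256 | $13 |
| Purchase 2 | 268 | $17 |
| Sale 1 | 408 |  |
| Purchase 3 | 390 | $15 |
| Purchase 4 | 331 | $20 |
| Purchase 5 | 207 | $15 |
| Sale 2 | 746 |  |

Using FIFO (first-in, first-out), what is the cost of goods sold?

COGS = $18,534

Sale 1 (408) [FIFO — oldest first]: 256 @ $13 + 152 @ $17 = $5,912
Sale 2 (746) [FIFO — oldest first]: 116 @ $17 + 390 @ $15 + 240 @ $20 = $12,622
Total COGS = $5,912 + $12,622 = $18,534
Ending inventory: 91 @ $20 + 207 @ $15 = $4,925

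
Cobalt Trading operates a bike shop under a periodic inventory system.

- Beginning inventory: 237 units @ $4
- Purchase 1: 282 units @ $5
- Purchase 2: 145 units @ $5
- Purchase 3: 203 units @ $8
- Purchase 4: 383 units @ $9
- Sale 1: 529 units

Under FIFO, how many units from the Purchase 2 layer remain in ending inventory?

135

Sale 1 (529) [FIFO — oldest first]: 237 @ $4 + 282 @ $5 + 10 @ $5 = $2,408
Ending inventory: 135 @ $5 + 203 @ $8 + 383 @ $9 = $5,746
Check: goods available $8,154 = COGS $2,408 + ending $5,746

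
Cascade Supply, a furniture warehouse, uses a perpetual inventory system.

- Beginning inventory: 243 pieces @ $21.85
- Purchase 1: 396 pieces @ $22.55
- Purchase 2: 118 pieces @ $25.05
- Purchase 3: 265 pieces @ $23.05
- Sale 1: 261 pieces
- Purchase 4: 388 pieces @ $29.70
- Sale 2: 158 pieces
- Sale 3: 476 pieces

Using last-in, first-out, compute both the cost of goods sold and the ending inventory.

COGS = $23,383.95; ending inventory = $11,443.15

Sale 1 (261) [LIFO — newest first]: 261 @ $23.05 = $6,016.05
Sale 2 (158) [LIFO — newest first]: 158 @ $29.70 = $4,692.60
Sale 3 (476) [LIFO — newest first]: 230 @ $29.70 + 4 @ $23.05 + 118 @ $25.05 + 124 @ $22.55 = $12,675.30
Total COGS = $6,016.05 + $4,692.60 + $12,675.30 = $23,383.95
Ending inventory: 243 @ $21.85 + 272 @ $22.55 = $11,443.15
Check: goods available $34,827.10 = COGS $23,383.95 + ending $11,443.15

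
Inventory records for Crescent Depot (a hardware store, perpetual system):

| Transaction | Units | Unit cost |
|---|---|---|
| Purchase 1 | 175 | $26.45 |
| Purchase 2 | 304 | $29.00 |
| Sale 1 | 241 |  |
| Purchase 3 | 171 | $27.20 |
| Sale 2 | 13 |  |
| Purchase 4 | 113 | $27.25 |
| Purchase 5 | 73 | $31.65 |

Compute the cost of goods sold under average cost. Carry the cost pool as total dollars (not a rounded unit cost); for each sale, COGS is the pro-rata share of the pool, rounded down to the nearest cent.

After Purchase 1: 175 on hand, pool $4,628.75 (≈ $26.4500 each)
After Purchase 2: 479 on hand, pool $13,444.75 (≈ $28.0684 each)
Sale 1, sell 241: 241/479 × $13,444.75 → $6,764.47
After Purchase 3: 409 on hand, pool $11,331.48 (≈ $27.7053 each)
Sale 2, sell 13: 13/409 × $11,331.48 → $360.16
After Purchase 4: 509 on hand, pool $14,050.57 (≈ $27.6043 each)
After Purchase 5: 582 on hand, pool $16,361.02 (≈ $28.1117 each)
Total COGS = $6,764.47 + $360.16 = $7,124.63
Ending inventory (cost pool remaining) = $16,361.02

COGS = $7,124.63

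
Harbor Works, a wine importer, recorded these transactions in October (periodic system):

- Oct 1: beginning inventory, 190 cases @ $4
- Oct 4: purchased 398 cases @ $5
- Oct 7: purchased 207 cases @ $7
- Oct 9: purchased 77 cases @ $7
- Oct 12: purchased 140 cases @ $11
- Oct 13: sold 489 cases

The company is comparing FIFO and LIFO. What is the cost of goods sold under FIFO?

FIFO COGS: 190 @ $4 + 299 @ $5 = $2,255
LIFO COGS: 140 @ $11 + 77 @ $7 + 207 @ $7 + 65 @ $5 = $3,853

COGS = $2,255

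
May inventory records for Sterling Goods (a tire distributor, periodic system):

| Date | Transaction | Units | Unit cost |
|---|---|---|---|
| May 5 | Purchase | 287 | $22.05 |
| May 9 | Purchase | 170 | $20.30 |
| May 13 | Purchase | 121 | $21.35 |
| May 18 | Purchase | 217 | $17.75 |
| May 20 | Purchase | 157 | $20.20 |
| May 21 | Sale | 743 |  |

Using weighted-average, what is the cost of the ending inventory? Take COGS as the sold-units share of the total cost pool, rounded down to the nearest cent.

May 21, sell 743: 743/952 × $19,385.85 → $15,129.92
Ending inventory (cost pool remaining) = $4,255.93

Ending inventory = $4,255.93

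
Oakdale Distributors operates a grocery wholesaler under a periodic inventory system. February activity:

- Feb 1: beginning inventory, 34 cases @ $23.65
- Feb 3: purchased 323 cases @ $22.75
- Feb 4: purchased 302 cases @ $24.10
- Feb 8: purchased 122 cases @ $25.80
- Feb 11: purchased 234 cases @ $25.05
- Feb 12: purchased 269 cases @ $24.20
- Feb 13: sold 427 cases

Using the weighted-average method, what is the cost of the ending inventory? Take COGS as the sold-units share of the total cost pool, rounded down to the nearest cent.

Ending inventory = $20,657.21

Feb 13, sell 427: 427/1284 × $30,949.65 → $10,292.44
Ending inventory (cost pool remaining) = $20,657.21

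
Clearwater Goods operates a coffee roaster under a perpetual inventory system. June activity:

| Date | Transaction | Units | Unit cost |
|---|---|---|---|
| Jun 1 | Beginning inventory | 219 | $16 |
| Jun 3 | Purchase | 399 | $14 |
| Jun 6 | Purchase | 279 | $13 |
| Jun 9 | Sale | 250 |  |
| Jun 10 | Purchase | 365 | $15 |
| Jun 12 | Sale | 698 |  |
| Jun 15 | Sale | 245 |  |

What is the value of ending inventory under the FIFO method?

Jun 9, 250 sold [FIFO — oldest first]: 219 @ $16 + 31 @ $14 = $3,938
Jun 12, 698 sold [FIFO — oldest first]: 368 @ $14 + 279 @ $13 + 51 @ $15 = $9,544
Jun 15, 245 sold [FIFO — oldest first]: 245 @ $15 = $3,675
Total COGS = $3,938 + $9,544 + $3,675 = $17,157
Ending inventory: 69 @ $15 = $1,035

Ending inventory = $1,035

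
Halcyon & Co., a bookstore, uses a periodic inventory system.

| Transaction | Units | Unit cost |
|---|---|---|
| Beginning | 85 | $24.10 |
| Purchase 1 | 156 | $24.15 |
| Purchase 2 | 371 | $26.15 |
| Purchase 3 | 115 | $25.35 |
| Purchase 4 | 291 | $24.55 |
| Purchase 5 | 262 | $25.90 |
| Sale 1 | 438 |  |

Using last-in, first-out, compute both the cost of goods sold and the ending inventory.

Sale 1 (438) [LIFO — newest first]: 262 @ $25.90 + 176 @ $24.55 = $11,106.60
Ending inventory: 85 @ $24.10 + 156 @ $24.15 + 371 @ $26.15 + 115 @ $25.35 + 115 @ $24.55 = $21,256.05
Check: goods available $32,362.65 = COGS $11,106.60 + ending $21,256.05

COGS = $11,106.60; ending inventory = $21,256.05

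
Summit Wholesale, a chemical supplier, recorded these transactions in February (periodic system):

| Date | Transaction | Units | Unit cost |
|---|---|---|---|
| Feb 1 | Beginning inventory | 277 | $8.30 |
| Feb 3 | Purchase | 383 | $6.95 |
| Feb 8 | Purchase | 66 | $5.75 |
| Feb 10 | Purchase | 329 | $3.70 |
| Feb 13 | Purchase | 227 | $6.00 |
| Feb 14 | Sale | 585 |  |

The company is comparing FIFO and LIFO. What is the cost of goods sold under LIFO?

COGS = $2,746.05

FIFO COGS: 277 @ $8.30 + 308 @ $6.95 = $4,439.70
LIFO COGS: 227 @ $6.00 + 329 @ $3.70 + 29 @ $5.75 = $2,746.05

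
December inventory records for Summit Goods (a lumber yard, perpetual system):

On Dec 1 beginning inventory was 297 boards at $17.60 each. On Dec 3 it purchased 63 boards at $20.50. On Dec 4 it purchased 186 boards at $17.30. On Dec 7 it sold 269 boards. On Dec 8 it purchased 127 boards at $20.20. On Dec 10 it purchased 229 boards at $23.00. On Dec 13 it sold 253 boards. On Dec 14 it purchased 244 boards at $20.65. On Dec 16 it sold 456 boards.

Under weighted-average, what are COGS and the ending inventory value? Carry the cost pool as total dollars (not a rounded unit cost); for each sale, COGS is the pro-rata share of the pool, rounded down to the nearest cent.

COGS = $19,186.69; ending inventory = $3,420.81

After Dec 1: 297 on hand, pool $5,227.20 (≈ $17.6000 each)
After Dec 3: 360 on hand, pool $6,518.70 (≈ $18.1075 each)
After Dec 4: 546 on hand, pool $9,736.50 (≈ $17.8324 each)
Dec 7, sell 269: 269/546 × $9,736.50 → $4,796.92
After Dec 8: 404 on hand, pool $7,504.98 (≈ $18.5767 each)
After Dec 10: 633 on hand, pool $12,771.98 (≈ $20.1769 each)
Dec 13, sell 253: 253/633 × $12,771.98 → $5,104.75
After Dec 14: 624 on hand, pool $12,705.83 (≈ $20.3619 each)
Dec 16, sell 456: 456/624 × $12,705.83 → $9,285.02
Total COGS = $4,796.92 + $5,104.75 + $9,285.02 = $19,186.69
Ending inventory (cost pool remaining) = $3,420.81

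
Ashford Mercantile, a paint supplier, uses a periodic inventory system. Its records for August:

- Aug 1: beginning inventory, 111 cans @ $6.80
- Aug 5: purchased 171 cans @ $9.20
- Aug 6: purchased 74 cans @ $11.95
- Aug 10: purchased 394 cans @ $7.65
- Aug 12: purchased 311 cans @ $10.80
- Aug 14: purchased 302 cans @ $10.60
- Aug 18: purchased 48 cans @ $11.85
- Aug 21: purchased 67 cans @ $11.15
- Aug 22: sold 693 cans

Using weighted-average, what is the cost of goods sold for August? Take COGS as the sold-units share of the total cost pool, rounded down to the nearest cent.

COGS = $6,612.21

Aug 22, sell 693: 693/1478 × $14,102.25 → $6,612.21
Ending inventory (cost pool remaining) = $7,490.04
Check: goods available $14,102.25 = COGS $6,612.21 + ending $7,490.04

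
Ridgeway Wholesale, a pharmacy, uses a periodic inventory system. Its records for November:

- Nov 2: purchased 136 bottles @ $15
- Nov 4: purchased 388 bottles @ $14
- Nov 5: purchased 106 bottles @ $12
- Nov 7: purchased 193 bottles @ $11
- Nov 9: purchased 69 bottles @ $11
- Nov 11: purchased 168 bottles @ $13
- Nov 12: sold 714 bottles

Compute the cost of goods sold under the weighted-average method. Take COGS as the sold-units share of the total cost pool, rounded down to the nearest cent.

Nov 12, sell 714: 714/1060 × $13,810.00 → $9,302.20
Ending inventory (cost pool remaining) = $4,507.80

COGS = $9,302.20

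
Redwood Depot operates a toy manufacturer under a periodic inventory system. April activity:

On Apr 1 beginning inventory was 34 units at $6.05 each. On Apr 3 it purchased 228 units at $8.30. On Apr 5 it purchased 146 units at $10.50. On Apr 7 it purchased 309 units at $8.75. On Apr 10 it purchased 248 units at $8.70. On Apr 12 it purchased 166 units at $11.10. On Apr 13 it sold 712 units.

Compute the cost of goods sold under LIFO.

COGS = $6,607.70

Apr 13, 712 sold [LIFO — newest first]: 166 @ $11.10 + 248 @ $8.70 + 298 @ $8.75 = $6,607.70
Ending inventory: 34 @ $6.05 + 228 @ $8.30 + 146 @ $10.50 + 11 @ $8.75 = $3,727.35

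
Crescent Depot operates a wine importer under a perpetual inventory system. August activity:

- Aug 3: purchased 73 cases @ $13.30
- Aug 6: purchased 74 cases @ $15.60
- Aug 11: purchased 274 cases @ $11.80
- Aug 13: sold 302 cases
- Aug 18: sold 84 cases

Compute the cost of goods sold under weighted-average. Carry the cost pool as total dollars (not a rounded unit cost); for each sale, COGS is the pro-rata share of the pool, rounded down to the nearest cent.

After Aug 3: 73 on hand, pool $970.90 (≈ $13.3000 each)
After Aug 6: 147 on hand, pool $2,125.30 (≈ $14.4578 each)
After Aug 11: 421 on hand, pool $5,358.50 (≈ $12.7280 each)
Aug 13, sell 302: 302/421 × $5,358.50 → $3,843.86
Aug 18, sell 84: 84/119 × $1,514.64 → $1,069.15
Total COGS = $3,843.86 + $1,069.15 = $4,913.01
Ending inventory (cost pool remaining) = $445.49
Check: goods available $5,358.50 = COGS $4,913.01 + ending $445.49

COGS = $4,913.01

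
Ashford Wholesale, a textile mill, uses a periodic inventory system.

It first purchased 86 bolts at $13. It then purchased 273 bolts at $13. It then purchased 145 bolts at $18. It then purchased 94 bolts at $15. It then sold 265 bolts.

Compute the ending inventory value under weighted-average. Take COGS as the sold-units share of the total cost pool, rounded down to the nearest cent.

Ending inventory = $4,837.41

Sale 1, sell 265: 265/598 × $8,687.00 → $3,849.59
Ending inventory (cost pool remaining) = $4,837.41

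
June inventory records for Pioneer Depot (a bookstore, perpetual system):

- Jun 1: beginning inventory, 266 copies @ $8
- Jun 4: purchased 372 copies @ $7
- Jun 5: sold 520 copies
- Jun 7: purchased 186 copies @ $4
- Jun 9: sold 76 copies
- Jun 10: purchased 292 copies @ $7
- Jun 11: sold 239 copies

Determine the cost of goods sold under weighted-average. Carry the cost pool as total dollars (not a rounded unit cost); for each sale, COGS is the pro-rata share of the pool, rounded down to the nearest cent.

COGS = $5,759.21

After Jun 1: 266 on hand, pool $2,128.00 (≈ $8.0000 each)
After Jun 4: 638 on hand, pool $4,732.00 (≈ $7.4169 each)
Jun 5, sell 520: 520/638 × $4,732.00 → $3,856.80
After Jun 7: 304 on hand, pool $1,619.20 (≈ $5.3263 each)
Jun 9, sell 76: 76/304 × $1,619.20 → $404.80
After Jun 10: 520 on hand, pool $3,258.40 (≈ $6.2662 each)
Jun 11, sell 239: 239/520 × $3,258.40 → $1,497.61
Total COGS = $3,856.80 + $404.80 + $1,497.61 = $5,759.21
Ending inventory (cost pool remaining) = $1,760.79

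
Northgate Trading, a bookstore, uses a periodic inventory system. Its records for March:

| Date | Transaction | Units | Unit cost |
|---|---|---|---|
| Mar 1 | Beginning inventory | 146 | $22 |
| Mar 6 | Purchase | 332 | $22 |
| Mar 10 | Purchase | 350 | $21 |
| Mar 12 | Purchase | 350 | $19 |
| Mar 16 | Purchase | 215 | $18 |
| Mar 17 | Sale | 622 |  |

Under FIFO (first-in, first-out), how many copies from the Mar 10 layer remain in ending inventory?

Mar 17, 622 sold [FIFO — oldest first]: 146 @ $22 + 332 @ $22 + 144 @ $21 = $13,540
Ending inventory: 206 @ $21 + 350 @ $19 + 215 @ $18 = $14,846

206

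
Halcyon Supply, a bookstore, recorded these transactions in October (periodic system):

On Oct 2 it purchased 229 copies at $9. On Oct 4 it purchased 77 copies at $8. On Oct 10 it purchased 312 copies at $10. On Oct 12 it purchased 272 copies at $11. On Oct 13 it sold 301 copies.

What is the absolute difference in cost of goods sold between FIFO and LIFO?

FIFO COGS: 229 @ $9 + 72 @ $8 = $2,637
LIFO COGS: 272 @ $11 + 29 @ $10 = $3,282
Difference = |$2,637 − $3,282| = $645

$645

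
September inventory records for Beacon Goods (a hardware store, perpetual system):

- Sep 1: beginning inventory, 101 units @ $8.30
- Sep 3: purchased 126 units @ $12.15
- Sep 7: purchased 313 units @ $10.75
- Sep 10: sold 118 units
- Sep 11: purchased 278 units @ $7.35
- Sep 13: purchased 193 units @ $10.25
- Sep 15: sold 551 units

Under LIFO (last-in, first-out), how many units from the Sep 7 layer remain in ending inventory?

115

Sep 10, 118 sold [LIFO — newest first]: 118 @ $10.75 = $1,268.50
Sep 15, 551 sold [LIFO — newest first]: 193 @ $10.25 + 278 @ $7.35 + 80 @ $10.75 = $4,881.55
Total COGS = $1,268.50 + $4,881.55 = $6,150.05
Ending inventory: 101 @ $8.30 + 126 @ $12.15 + 115 @ $10.75 = $3,605.45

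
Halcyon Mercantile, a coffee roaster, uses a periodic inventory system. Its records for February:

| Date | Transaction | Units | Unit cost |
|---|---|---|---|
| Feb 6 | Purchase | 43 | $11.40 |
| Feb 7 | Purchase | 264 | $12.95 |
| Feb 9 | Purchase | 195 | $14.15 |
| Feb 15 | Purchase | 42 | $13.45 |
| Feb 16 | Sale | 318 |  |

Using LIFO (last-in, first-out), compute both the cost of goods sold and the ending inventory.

Feb 16, 318 sold [LIFO — newest first]: 42 @ $13.45 + 195 @ $14.15 + 81 @ $12.95 = $4,373.10
Ending inventory: 43 @ $11.40 + 183 @ $12.95 = $2,860.05

COGS = $4,373.10; ending inventory = $2,860.05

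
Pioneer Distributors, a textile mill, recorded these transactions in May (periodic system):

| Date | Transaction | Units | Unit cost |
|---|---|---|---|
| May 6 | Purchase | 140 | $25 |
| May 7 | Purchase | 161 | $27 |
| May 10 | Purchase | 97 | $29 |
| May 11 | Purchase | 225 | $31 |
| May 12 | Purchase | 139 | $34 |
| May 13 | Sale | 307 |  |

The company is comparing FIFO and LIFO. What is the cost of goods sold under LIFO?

FIFO COGS: 140 @ $25 + 161 @ $27 + 6 @ $29 = $8,021
LIFO COGS: 139 @ $34 + 168 @ $31 = $9,934

COGS = $9,934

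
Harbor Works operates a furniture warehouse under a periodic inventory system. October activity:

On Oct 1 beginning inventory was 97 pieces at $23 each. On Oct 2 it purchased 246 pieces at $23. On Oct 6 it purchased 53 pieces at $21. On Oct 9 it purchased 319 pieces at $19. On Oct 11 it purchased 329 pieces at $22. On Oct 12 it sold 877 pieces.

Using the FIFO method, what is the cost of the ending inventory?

Ending inventory = $3,674

Oct 12, 877 sold [FIFO — oldest first]: 97 @ $23 + 246 @ $23 + 53 @ $21 + 319 @ $19 + 162 @ $22 = $18,627
Ending inventory: 167 @ $22 = $3,674
Check: goods available $22,301 = COGS $18,627 + ending $3,674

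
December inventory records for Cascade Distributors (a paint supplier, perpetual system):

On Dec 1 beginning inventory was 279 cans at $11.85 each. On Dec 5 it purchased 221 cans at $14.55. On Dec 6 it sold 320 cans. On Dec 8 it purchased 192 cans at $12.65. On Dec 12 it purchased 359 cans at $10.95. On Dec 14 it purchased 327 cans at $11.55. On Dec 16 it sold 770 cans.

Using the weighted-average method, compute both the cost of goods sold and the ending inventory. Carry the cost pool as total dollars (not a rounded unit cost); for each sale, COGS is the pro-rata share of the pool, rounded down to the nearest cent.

After Dec 1: 279 on hand, pool $3,306.15 (≈ $11.8500 each)
After Dec 5: 500 on hand, pool $6,521.70 (≈ $13.0434 each)
Dec 6, sell 320: 320/500 × $6,521.70 → $4,173.88
After Dec 8: 372 on hand, pool $4,776.62 (≈ $12.8404 each)
After Dec 12: 731 on hand, pool $8,707.67 (≈ $11.9120 each)
After Dec 14: 1058 on hand, pool $12,484.52 (≈ $11.8001 each)
Dec 16, sell 770: 770/1058 × $12,484.52 → $9,086.08
Total COGS = $4,173.88 + $9,086.08 = $13,259.96
Ending inventory (cost pool remaining) = $3,398.44

COGS = $13,259.96; ending inventory = $3,398.44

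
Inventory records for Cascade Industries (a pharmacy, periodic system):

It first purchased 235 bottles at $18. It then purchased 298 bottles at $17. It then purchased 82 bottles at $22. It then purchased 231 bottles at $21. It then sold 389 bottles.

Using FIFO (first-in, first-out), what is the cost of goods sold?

Sale 1 (389) [FIFO — oldest first]: 235 @ $18 + 154 @ $17 = $6,848
Ending inventory: 144 @ $17 + 82 @ $22 + 231 @ $21 = $9,103
Check: goods available $15,951 = COGS $6,848 + ending $9,103

COGS = $6,848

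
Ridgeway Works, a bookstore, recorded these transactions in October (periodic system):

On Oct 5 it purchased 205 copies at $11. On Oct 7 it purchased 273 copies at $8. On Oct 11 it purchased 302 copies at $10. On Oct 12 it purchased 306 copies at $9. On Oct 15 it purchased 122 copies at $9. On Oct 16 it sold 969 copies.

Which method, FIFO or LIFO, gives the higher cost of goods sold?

FIFO

FIFO COGS: 205 @ $11 + 273 @ $8 + 302 @ $10 + 189 @ $9 = $9,160
LIFO COGS: 122 @ $9 + 306 @ $9 + 302 @ $10 + 239 @ $8 = $8,784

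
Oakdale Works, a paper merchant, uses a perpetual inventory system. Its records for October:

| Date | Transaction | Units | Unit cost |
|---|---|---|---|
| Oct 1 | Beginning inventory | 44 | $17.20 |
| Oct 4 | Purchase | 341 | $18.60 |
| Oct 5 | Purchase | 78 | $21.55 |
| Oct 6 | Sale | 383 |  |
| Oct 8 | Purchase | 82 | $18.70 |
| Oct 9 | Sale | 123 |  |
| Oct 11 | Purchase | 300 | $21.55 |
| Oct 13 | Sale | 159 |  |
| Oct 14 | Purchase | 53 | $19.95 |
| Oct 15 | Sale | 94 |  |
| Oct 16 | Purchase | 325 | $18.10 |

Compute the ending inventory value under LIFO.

Oct 6, 383 sold [LIFO — newest first]: 78 @ $21.55 + 305 @ $18.60 = $7,353.90
Oct 9, 123 sold [LIFO — newest first]: 82 @ $18.70 + 36 @ $18.60 + 5 @ $17.20 = $2,289.00
Oct 13, 159 sold [LIFO — newest first]: 159 @ $21.55 = $3,426.45
Oct 15, 94 sold [LIFO — newest first]: 53 @ $19.95 + 41 @ $21.55 = $1,940.90
Total COGS = $7,353.90 + $2,289.00 + $3,426.45 + $1,940.90 = $15,010.25
Ending inventory: 39 @ $17.20 + 100 @ $21.55 + 325 @ $18.10 = $8,708.30
Check: goods available $23,718.55 = COGS $15,010.25 + ending $8,708.30

Ending inventory = $8,708.30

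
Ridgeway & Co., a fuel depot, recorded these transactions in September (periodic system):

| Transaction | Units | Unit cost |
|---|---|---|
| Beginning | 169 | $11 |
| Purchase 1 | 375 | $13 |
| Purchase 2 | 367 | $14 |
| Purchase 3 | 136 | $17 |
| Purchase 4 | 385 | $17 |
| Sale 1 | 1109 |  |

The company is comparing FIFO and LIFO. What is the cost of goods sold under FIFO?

FIFO COGS: 169 @ $11 + 375 @ $13 + 367 @ $14 + 136 @ $17 + 62 @ $17 = $15,238
LIFO COGS: 385 @ $17 + 136 @ $17 + 367 @ $14 + 221 @ $13 = $16,868

COGS = $15,238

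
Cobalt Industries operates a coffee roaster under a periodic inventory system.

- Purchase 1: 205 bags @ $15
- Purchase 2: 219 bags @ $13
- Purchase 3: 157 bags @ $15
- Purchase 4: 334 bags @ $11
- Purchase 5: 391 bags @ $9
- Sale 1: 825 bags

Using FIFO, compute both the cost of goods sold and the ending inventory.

COGS = $10,961; ending inventory = $4,509

Sale 1 (825) [FIFO — oldest first]: 205 @ $15 + 219 @ $13 + 157 @ $15 + 244 @ $11 = $10,961
Ending inventory: 90 @ $11 + 391 @ $9 = $4,509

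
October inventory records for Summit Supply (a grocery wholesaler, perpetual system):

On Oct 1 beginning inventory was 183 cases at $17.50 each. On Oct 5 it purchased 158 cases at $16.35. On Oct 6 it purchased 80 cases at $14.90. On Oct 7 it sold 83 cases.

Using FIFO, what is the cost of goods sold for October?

COGS = $1,452.50

Oct 7, 83 sold [FIFO — oldest first]: 83 @ $17.50 = $1,452.50
Ending inventory: 100 @ $17.50 + 158 @ $16.35 + 80 @ $14.90 = $5,525.30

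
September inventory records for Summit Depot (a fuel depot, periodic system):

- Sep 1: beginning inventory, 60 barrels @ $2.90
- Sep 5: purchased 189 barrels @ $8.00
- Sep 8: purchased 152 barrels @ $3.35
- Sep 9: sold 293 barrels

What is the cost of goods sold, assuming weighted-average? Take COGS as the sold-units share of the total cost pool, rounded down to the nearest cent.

COGS = $1,603.97

Sep 9, sell 293: 293/401 × $2,195.20 → $1,603.97
Ending inventory (cost pool remaining) = $591.23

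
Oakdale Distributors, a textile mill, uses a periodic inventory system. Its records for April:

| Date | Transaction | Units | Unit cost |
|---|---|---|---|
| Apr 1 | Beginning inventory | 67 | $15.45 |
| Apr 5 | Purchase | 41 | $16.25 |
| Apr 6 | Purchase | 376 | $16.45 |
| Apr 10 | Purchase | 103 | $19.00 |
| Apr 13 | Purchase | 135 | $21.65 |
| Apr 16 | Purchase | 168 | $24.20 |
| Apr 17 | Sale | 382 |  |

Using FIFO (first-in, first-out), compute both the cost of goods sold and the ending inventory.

Apr 17, 382 sold [FIFO — oldest first]: 67 @ $15.45 + 41 @ $16.25 + 274 @ $16.45 = $6,208.70
Ending inventory: 102 @ $16.45 + 103 @ $19.00 + 135 @ $21.65 + 168 @ $24.20 = $10,623.25
Check: goods available $16,831.95 = COGS $6,208.70 + ending $10,623.25

COGS = $6,208.70; ending inventory = $10,623.25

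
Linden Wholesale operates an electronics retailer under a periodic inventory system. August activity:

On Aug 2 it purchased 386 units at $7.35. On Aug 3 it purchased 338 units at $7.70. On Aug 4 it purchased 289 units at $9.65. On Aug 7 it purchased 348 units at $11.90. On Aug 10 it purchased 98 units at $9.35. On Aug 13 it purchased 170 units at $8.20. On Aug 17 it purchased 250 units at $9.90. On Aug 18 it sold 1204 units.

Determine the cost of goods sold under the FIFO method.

Aug 18, 1204 sold [FIFO — oldest first]: 386 @ $7.35 + 338 @ $7.70 + 289 @ $9.65 + 191 @ $11.90 = $10,501.45
Ending inventory: 157 @ $11.90 + 98 @ $9.35 + 170 @ $8.20 + 250 @ $9.90 = $6,653.60
Check: goods available $17,155.05 = COGS $10,501.45 + ending $6,653.60

COGS = $10,501.45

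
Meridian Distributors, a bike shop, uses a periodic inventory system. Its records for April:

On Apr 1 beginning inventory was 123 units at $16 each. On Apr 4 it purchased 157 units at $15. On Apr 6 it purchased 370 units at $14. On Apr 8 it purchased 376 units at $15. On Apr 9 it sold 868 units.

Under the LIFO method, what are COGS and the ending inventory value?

COGS = $12,650; ending inventory = $2,493

Apr 9, 868 sold [LIFO — newest first]: 376 @ $15 + 370 @ $14 + 122 @ $15 = $12,650
Ending inventory: 123 @ $16 + 35 @ $15 = $2,493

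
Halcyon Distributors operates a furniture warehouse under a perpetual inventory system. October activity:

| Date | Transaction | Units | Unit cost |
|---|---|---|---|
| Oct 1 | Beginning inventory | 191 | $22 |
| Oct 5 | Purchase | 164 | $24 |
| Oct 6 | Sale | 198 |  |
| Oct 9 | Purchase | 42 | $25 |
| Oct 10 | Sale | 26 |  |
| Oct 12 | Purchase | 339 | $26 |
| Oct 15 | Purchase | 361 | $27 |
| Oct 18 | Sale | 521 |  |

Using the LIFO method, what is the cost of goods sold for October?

COGS = $19,241

Oct 6, 198 sold [LIFO — newest first]: 164 @ $24 + 34 @ $22 = $4,684
Oct 10, 26 sold [LIFO — newest first]: 26 @ $25 = $650
Oct 18, 521 sold [LIFO — newest first]: 361 @ $27 + 160 @ $26 = $13,907
Total COGS = $4,684 + $650 + $13,907 = $19,241
Ending inventory: 157 @ $22 + 16 @ $25 + 179 @ $26 = $8,508
Check: goods available $27,749 = COGS $19,241 + ending $8,508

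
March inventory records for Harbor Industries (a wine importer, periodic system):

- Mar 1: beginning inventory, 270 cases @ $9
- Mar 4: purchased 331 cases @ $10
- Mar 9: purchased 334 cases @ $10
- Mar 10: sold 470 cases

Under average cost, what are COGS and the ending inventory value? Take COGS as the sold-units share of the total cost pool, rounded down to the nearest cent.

Mar 10, sell 470: 470/935 × $9,080.00 → $4,564.27
Ending inventory (cost pool remaining) = $4,515.73
Check: goods available $9,080.00 = COGS $4,564.27 + ending $4,515.73

COGS = $4,564.27; ending inventory = $4,515.73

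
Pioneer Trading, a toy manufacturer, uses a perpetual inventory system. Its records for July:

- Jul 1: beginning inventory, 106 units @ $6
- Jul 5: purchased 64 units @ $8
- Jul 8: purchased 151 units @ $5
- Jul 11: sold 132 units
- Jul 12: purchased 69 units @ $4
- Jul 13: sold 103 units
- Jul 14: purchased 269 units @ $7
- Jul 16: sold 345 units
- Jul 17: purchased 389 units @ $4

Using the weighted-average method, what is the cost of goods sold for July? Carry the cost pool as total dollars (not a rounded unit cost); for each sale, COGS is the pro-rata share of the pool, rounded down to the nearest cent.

After Jul 1: 106 on hand, pool $636.00 (≈ $6.0000 each)
After Jul 5: 170 on hand, pool $1,148.00 (≈ $6.7529 each)
After Jul 8: 321 on hand, pool $1,903.00 (≈ $5.9283 each)
Jul 11, sell 132: 132/321 × $1,903.00 → $782.54
After Jul 12: 258 on hand, pool $1,396.46 (≈ $5.4126 each)
Jul 13, sell 103: 103/258 × $1,396.46 → $557.50
After Jul 14: 424 on hand, pool $2,721.96 (≈ $6.4197 each)
Jul 16, sell 345: 345/424 × $2,721.96 → $2,214.80
After Jul 17: 468 on hand, pool $2,063.16 (≈ $4.4085 each)
Total COGS = $782.54 + $557.50 + $2,214.80 = $3,554.84
Ending inventory (cost pool remaining) = $2,063.16

COGS = $3,554.84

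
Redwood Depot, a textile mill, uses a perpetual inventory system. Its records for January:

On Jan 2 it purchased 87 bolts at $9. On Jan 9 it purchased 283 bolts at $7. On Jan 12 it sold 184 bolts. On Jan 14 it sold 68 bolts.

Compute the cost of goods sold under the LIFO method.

Jan 12, 184 sold [LIFO — newest first]: 184 @ $7 = $1,288
Jan 14, 68 sold [LIFO — newest first]: 68 @ $7 = $476
Total COGS = $1,288 + $476 = $1,764
Ending inventory: 87 @ $9 + 31 @ $7 = $1,000

COGS = $1,764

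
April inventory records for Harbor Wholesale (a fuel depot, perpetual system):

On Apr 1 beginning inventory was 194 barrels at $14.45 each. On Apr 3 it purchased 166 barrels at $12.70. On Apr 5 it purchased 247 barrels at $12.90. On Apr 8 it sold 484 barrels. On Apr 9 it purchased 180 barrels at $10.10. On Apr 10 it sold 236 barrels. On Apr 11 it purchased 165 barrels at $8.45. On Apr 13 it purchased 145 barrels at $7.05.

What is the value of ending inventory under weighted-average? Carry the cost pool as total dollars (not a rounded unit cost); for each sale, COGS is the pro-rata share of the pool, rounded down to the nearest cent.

After Apr 1: 194 on hand, pool $2,803.30 (≈ $14.4500 each)
After Apr 3: 360 on hand, pool $4,911.50 (≈ $13.6431 each)
After Apr 5: 607 on hand, pool $8,097.80 (≈ $13.3407 each)
Apr 8, sell 484: 484/607 × $8,097.80 → $6,456.89
After Apr 9: 303 on hand, pool $3,458.91 (≈ $11.4155 each)
Apr 10, sell 236: 236/303 × $3,458.91 → $2,694.06
After Apr 11: 232 on hand, pool $2,159.10 (≈ $9.3065 each)
After Apr 13: 377 on hand, pool $3,181.35 (≈ $8.4386 each)
Total COGS = $6,456.89 + $2,694.06 = $9,150.95
Ending inventory (cost pool remaining) = $3,181.35
Check: goods available $12,332.30 = COGS $9,150.95 + ending $3,181.35

Ending inventory = $3,181.35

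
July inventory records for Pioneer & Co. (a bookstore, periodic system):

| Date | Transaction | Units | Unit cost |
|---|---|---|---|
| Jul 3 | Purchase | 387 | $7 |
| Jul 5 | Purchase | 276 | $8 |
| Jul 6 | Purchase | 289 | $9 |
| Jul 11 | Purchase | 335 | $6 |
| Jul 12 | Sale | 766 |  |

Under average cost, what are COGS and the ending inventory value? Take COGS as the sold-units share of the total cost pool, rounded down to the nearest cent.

Jul 12, sell 766: 766/1287 × $9,528.00 → $5,670.89
Ending inventory (cost pool remaining) = $3,857.11

COGS = $5,670.89; ending inventory = $3,857.11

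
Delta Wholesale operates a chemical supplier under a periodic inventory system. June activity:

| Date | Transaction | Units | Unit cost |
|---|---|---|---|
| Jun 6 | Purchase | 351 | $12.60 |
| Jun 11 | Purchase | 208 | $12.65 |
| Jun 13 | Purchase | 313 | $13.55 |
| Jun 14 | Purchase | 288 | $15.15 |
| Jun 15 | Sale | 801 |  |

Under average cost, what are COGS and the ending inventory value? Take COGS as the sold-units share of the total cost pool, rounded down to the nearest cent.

COGS = $10,812.22; ending inventory = $4,845.93

Jun 15, sell 801: 801/1160 × $15,658.15 → $10,812.22
Ending inventory (cost pool remaining) = $4,845.93
Check: goods available $15,658.15 = COGS $10,812.22 + ending $4,845.93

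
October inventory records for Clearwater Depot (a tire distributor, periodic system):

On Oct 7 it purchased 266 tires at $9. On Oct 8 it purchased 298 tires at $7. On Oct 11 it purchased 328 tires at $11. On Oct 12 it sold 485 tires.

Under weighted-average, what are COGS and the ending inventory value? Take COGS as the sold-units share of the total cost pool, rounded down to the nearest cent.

Oct 12, sell 485: 485/892 × $8,088.00 → $4,397.62
Ending inventory (cost pool remaining) = $3,690.38
Check: goods available $8,088.00 = COGS $4,397.62 + ending $3,690.38

COGS = $4,397.62; ending inventory = $3,690.38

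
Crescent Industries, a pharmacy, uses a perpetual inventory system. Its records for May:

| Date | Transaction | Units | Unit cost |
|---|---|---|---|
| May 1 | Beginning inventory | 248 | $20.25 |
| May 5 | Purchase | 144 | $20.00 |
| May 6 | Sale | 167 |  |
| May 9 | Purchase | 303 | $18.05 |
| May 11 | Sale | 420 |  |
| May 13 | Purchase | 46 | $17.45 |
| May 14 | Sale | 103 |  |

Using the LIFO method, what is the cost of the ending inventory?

Ending inventory = $1,032.75

May 6, 167 sold [LIFO — newest first]: 144 @ $20.00 + 23 @ $20.25 = $3,345.75
May 11, 420 sold [LIFO — newest first]: 303 @ $18.05 + 117 @ $20.25 = $7,838.40
May 14, 103 sold [LIFO — newest first]: 46 @ $17.45 + 57 @ $20.25 = $1,956.95
Total COGS = $3,345.75 + $7,838.40 + $1,956.95 = $13,141.10
Ending inventory: 51 @ $20.25 = $1,032.75
Check: goods available $14,173.85 = COGS $13,141.10 + ending $1,032.75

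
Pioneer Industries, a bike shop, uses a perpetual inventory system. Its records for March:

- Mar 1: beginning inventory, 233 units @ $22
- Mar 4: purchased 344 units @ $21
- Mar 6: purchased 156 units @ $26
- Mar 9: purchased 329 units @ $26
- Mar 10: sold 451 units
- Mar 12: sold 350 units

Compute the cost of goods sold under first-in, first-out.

COGS = $18,174

Mar 10, 451 sold [FIFO — oldest first]: 233 @ $22 + 218 @ $21 = $9,704
Mar 12, 350 sold [FIFO — oldest first]: 126 @ $21 + 156 @ $26 + 68 @ $26 = $8,470
Total COGS = $9,704 + $8,470 = $18,174
Ending inventory: 261 @ $26 = $6,786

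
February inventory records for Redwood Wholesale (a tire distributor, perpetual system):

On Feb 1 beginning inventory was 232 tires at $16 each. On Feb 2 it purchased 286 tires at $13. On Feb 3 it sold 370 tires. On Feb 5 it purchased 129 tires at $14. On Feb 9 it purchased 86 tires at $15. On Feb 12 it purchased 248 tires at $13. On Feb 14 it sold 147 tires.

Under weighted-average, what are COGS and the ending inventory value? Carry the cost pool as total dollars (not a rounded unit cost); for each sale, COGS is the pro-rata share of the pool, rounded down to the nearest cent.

After Feb 1: 232 on hand, pool $3,712.00 (≈ $16.0000 each)
After Feb 2: 518 on hand, pool $7,430.00 (≈ $14.3436 each)
Feb 3, sell 370: 370/518 × $7,430.00 → $5,307.14
After Feb 5: 277 on hand, pool $3,928.86 (≈ $14.1836 each)
After Feb 9: 363 on hand, pool $5,218.86 (≈ $14.3770 each)
After Feb 12: 611 on hand, pool $8,442.86 (≈ $13.8181 each)
Feb 14, sell 147: 147/611 × $8,442.86 → $2,031.26
Total COGS = $5,307.14 + $2,031.26 = $7,338.40
Ending inventory (cost pool remaining) = $6,411.60

COGS = $7,338.40; ending inventory = $6,411.60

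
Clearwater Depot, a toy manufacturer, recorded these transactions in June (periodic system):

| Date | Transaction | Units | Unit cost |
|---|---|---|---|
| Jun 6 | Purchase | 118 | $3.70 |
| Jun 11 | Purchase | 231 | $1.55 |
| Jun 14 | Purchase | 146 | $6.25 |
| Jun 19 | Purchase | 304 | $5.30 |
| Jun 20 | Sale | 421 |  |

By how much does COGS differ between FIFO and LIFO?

FIFO COGS: 118 @ $3.70 + 231 @ $1.55 + 72 @ $6.25 = $1,244.65
LIFO COGS: 304 @ $5.30 + 117 @ $6.25 = $2,342.45
Difference = |$1,244.65 − $2,342.45| = $1,097.80

$1,097.80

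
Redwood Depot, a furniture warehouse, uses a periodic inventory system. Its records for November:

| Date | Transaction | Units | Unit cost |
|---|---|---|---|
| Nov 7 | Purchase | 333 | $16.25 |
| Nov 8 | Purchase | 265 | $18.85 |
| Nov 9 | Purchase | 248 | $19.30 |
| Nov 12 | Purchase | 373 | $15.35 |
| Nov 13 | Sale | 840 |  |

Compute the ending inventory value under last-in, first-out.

Ending inventory = $6,278.35

Nov 13, 840 sold [LIFO — newest first]: 373 @ $15.35 + 248 @ $19.30 + 219 @ $18.85 = $14,640.10
Ending inventory: 333 @ $16.25 + 46 @ $18.85 = $6,278.35
Check: goods available $20,918.45 = COGS $14,640.10 + ending $6,278.35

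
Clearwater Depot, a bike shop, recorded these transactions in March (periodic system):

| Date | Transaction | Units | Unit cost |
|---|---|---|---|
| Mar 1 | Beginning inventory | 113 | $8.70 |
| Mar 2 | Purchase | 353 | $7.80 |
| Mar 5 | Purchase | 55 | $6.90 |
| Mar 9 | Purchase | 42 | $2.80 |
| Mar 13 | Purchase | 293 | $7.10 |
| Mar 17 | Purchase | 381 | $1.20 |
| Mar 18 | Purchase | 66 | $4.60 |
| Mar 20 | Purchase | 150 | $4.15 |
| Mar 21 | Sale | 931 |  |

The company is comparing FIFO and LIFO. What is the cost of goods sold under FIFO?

FIFO COGS: 113 @ $8.70 + 353 @ $7.80 + 55 @ $6.90 + 42 @ $2.80 + 293 @ $7.10 + 75 @ $1.20 = $6,403.90
LIFO COGS: 150 @ $4.15 + 66 @ $4.60 + 381 @ $1.20 + 293 @ $7.10 + 41 @ $2.80 = $3,578.40

COGS = $6,403.90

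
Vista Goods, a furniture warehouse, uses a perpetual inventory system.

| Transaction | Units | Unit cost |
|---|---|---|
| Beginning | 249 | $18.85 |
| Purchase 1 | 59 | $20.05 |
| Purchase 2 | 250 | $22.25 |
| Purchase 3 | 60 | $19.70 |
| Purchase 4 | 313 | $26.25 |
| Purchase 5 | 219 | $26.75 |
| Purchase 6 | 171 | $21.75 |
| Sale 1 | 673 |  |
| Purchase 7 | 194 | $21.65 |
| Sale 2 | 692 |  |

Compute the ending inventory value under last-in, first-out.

Ending inventory = $2,827.50

Sale 1 (673) [LIFO — newest first]: 171 @ $21.75 + 219 @ $26.75 + 283 @ $26.25 = $17,006.25
Sale 2 (692) [LIFO — newest first]: 194 @ $21.65 + 30 @ $26.25 + 60 @ $19.70 + 250 @ $22.25 + 59 @ $20.05 + 99 @ $18.85 = $14,781.20
Total COGS = $17,006.25 + $14,781.20 = $31,787.45
Ending inventory: 150 @ $18.85 = $2,827.50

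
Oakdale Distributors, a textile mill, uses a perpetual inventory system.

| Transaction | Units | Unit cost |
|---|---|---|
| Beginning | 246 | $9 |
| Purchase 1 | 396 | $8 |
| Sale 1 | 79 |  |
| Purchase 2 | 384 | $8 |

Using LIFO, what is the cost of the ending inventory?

Sale 1 (79) [LIFO — newest first]: 79 @ $8 = $632
Ending inventory: 246 @ $9 + 317 @ $8 + 384 @ $8 = $7,822
Check: goods available $8,454 = COGS $632 + ending $7,822

Ending inventory = $7,822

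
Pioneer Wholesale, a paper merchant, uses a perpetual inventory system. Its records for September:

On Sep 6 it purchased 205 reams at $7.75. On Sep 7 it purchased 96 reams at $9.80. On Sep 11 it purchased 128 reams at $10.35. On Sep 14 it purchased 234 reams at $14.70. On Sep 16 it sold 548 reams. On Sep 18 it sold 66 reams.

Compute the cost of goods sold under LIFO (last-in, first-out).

Sep 16, 548 sold [LIFO — newest first]: 234 @ $14.70 + 128 @ $10.35 + 96 @ $9.80 + 90 @ $7.75 = $6,402.90
Sep 18, 66 sold [LIFO — newest first]: 66 @ $7.75 = $511.50
Total COGS = $6,402.90 + $511.50 = $6,914.40
Ending inventory: 49 @ $7.75 = $379.75
Check: goods available $7,294.15 = COGS $6,914.40 + ending $379.75

COGS = $6,914.40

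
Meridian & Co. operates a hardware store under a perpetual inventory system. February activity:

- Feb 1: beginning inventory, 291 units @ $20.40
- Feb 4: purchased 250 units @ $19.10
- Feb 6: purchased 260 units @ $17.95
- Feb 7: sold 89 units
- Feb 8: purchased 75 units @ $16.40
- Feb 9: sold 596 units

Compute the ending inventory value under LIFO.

Feb 7, 89 sold [LIFO — newest first]: 89 @ $17.95 = $1,597.55
Feb 9, 596 sold [LIFO — newest first]: 75 @ $16.40 + 171 @ $17.95 + 250 @ $19.10 + 100 @ $20.40 = $11,114.45
Total COGS = $1,597.55 + $11,114.45 = $12,712.00
Ending inventory: 191 @ $20.40 = $3,896.40
Check: goods available $16,608.40 = COGS $12,712.00 + ending $3,896.40

Ending inventory = $3,896.40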